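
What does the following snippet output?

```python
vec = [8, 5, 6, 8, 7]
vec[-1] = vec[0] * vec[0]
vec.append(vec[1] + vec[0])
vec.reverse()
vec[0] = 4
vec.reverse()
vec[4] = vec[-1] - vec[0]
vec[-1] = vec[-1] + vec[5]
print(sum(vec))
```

vec[-1] = vec[0]*vec[0] = 8*8 = 64 → [8, 5, 6, 8, 64]
append vec[1]+vec[0] = 5+8 = 13 → [8, 5, 6, 8, 64, 13]
reverse → [13, 64, 8, 6, 5, 8]
vec[0] = 4 → [4, 64, 8, 6, 5, 8]
reverse → [8, 5, 6, 8, 64, 4]
vec[4] = vec[-1]-vec[0] = 4-8 = -4 → [8, 5, 6, 8, -4, 4]
vec[-1] = vec[-1]+vec[5] = 4+4 = 8 → [8, 5, 6, 8, -4, 8]
sum = 31

31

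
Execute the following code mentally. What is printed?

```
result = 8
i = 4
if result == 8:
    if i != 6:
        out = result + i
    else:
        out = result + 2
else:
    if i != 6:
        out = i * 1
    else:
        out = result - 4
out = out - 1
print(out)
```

11

result=8, i=4
result == 8 is True; i != 6 is True
→ out = result + i = 12
out = 12-1 = 11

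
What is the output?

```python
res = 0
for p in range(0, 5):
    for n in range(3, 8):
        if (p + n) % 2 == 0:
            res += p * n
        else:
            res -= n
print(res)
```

55

p=0,n=3: odd sum, res = 0-3 = -3
p=0,n=4: even sum, res = (-3)+0 = -3
p=0,n=5: odd sum, res = (-3)-5 = -8
p=0,n=6: even sum, res = (-8)+0 = -8
p=0,n=7: odd sum, res = (-8)-7 = -15
p=1,n=3: even sum, res = (-15)+3 = -12
p=1,n=4: odd sum, res = (-12)-4 = -16
p=1,n=5: even sum, res = (-16)+5 = -11
p=1,n=6: odd sum, res = (-11)-6 = -17
p=1,n=7: even sum, res = (-17)+7 = -10
p=2,n=3: odd sum, res = (-10)-3 = -13
p=2,n=4: even sum, res = (-13)+8 = -5
p=2,n=5: odd sum, res = (-5)-5 = -10
p=2,n=6: even sum, res = (-10)+12 = 2
p=2,n=7: odd sum, res = 2-7 = -5
p=3,n=3: even sum, res = (-5)+9 = 4
p=3,n=4: odd sum, res = 4-4 = 0
p=3,n=5: even sum, res = 0+15 = 15
p=3,n=6: odd sum, res = 15-6 = 9
p=3,n=7: even sum, res = 9+21 = 30
p=4,n=3: odd sum, res = 30-3 = 27
p=4,n=4: even sum, res = 27+16 = 43
p=4,n=5: odd sum, res = 43-5 = 38
p=4,n=6: even sum, res = 38+24 = 62
p=4,n=7: odd sum, res = 62-7 = 55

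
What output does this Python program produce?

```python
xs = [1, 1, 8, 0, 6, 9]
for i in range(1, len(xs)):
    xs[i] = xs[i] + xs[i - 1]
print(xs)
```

[1, 2, 10, 10, 16, 25]

i=1: xs[1] = 1+1 = 2 → [1, 2, 8, 0, 6, 9]
i=2: xs[2] = 8+2 = 10 → [1, 2, 10, 0, 6, 9]
i=3: xs[3] = 0+10 = 10 → [1, 2, 10, 10, 6, 9]
i=4: xs[4] = 6+10 = 16 → [1, 2, 10, 10, 16, 9]
i=5: xs[5] = 9+16 = 25 → [1, 2, 10, 10, 16, 25]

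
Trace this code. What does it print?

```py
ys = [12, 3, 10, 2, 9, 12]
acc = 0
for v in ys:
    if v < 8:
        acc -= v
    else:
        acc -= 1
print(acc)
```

v=12: not <8, acc = 0-1 = -1
v=3: <8, acc = (-1)-3 = -4
v=10: not <8, acc = (-4)-1 = -5
v=2: <8, acc = (-5)-2 = -7
v=9: not <8, acc = (-7)-1 = -8
v=12: not <8, acc = (-8)-1 = -9

-9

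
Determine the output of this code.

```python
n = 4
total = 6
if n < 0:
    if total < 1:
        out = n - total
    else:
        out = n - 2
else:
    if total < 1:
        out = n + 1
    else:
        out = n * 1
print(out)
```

n=4, total=6
n < 0 is False; total < 1 is False
→ out = n * 1 = 4

4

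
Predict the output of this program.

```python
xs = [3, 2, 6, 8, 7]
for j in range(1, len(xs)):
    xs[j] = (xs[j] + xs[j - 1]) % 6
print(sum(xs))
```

16

j=1: xs[1] = (2+3)%6 = 5 → [3, 5, 6, 8, 7]
j=2: xs[2] = (6+5)%6 = 5 → [3, 5, 5, 8, 7]
j=3: xs[3] = (8+5)%6 = 1 → [3, 5, 5, 1, 7]
j=4: xs[4] = (7+1)%6 = 2 → [3, 5, 5, 1, 2]
sum = 16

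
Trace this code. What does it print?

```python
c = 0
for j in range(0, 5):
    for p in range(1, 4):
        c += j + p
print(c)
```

60

j=0,p=1: c = 0+1 = 1
j=0,p=2: c = 1+2 = 3
j=0,p=3: c = 3+3 = 6
j=1,p=1: c = 6+2 = 8
j=1,p=2: c = 8+3 = 11
j=1,p=3: c = 11+4 = 15
j=2,p=1: c = 15+3 = 18
j=2,p=2: c = 18+4 = 22
j=2,p=3: c = 22+5 = 27
j=3,p=1: c = 27+4 = 31
j=3,p=2: c = 31+5 = 36
j=3,p=3: c = 36+6 = 42
j=4,p=1: c = 42+5 = 47
j=4,p=2: c = 47+6 = 53
j=4,p=3: c = 53+7 = 60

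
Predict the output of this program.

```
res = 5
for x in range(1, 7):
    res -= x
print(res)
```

x=1: res = 5-1 = 4
x=2: res = 4-2 = 2
x=3: res = 2-3 = -1
x=4: res = (-1)-4 = -5
x=5: res = (-5)-5 = -10
x=6: res = (-10)-6 = -16

-16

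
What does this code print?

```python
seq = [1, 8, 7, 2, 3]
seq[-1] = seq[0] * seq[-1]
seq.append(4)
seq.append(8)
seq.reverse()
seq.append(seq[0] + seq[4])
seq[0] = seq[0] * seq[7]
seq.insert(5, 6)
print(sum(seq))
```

seq[-1] = seq[0]*seq[-1] = 1*3 = 3 → [1, 8, 7, 2, 3]
append 4 → [1, 8, 7, 2, 3, 4]
append 8 → [1, 8, 7, 2, 3, 4, 8]
reverse → [8, 4, 3, 2, 7, 8, 1]
append seq[0]+seq[4] = 8+7 = 15 → [8, 4, 3, 2, 7, 8, 1, 15]
seq[0] = seq[0]*seq[7] = 8*15 = 120 → [120, 4, 3, 2, 7, 8, 1, 15]
insert 6 at 5 → [120, 4, 3, 2, 7, 6, 8, 1, 15]
sum = 166

166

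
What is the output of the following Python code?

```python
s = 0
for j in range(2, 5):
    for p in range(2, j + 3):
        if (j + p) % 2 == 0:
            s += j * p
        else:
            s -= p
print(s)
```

67

j=2,p=2: even sum, s = 0+4 = 4
j=2,p=3: odd sum, s = 4-3 = 1
j=2,p=4: even sum, s = 1+8 = 9
j=3,p=2: odd sum, s = 9-2 = 7
j=3,p=3: even sum, s = 7+9 = 16
j=3,p=4: odd sum, s = 16-4 = 12
j=3,p=5: even sum, s = 12+15 = 27
j=4,p=2: even sum, s = 27+8 = 35
j=4,p=3: odd sum, s = 35-3 = 32
j=4,p=4: even sum, s = 32+16 = 48
j=4,p=5: odd sum, s = 48-5 = 43
j=4,p=6: even sum, s = 43+24 = 67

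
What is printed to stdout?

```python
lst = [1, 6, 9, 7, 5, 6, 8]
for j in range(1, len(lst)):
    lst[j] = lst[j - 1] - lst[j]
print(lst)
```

j=1: lst[1] = 1-6 = -5 → [1, -5, 9, 7, 5, 6, 8]
j=2: lst[2] = (-5)-9 = -14 → [1, -5, -14, 7, 5, 6, 8]
j=3: lst[3] = (-14)-7 = -21 → [1, -5, -14, -21, 5, 6, 8]
j=4: lst[4] = (-21)-5 = -26 → [1, -5, -14, -21, -26, 6, 8]
j=5: lst[5] = (-26)-6 = -32 → [1, -5, -14, -21, -26, -32, 8]
j=6: lst[6] = (-32)-8 = -40 → [1, -5, -14, -21, -26, -32, -40]

[1, -5, -14, -21, -26, -32, -40]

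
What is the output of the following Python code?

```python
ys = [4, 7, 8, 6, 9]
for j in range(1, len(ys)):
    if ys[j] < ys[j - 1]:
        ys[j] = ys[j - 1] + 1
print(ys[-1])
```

j=1: 7>=4, unchanged → [4, 7, 8, 6, 9]
j=2: 8>=7, unchanged → [4, 7, 8, 6, 9]
j=3: 6<8, ys[3] = 8+1 = 9 → [4, 7, 8, 9, 9]
j=4: 9>=9, unchanged → [4, 7, 8, 9, 9]

9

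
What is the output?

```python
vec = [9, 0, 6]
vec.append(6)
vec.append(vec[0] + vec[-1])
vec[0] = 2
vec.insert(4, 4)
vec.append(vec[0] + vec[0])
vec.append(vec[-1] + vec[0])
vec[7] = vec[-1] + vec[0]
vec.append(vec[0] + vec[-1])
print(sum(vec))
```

55

append 6 → [9, 0, 6, 6]
append vec[0]+vec[-1] = 9+6 = 15 → [9, 0, 6, 6, 15]
vec[0] = 2 → [2, 0, 6, 6, 15]
insert 4 at 4 → [2, 0, 6, 6, 4, 15]
append vec[0]+vec[0] = 2+2 = 4 → [2, 0, 6, 6, 4, 15, 4]
append vec[-1]+vec[0] = 4+2 = 6 → [2, 0, 6, 6, 4, 15, 4, 6]
vec[7] = vec[-1]+vec[0] = 6+2 = 8 → [2, 0, 6, 6, 4, 15, 4, 8]
append vec[0]+vec[-1] = 2+8 = 10 → [2, 0, 6, 6, 4, 15, 4, 8, 10]
sum = 55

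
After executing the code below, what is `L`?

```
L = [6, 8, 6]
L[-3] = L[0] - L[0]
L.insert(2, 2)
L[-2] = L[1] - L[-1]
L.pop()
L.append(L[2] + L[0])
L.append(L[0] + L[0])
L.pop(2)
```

L[-3] = L[0]-L[0] = 6-6 = 0 → [0, 8, 6]
insert 2 at 2 → [0, 8, 2, 6]
L[-2] = L[1]-L[-1] = 8-6 = 2 → [0, 8, 2, 6]
pop() removes 6 → [0, 8, 2]
append L[2]+L[0] = 2+0 = 2 → [0, 8, 2, 2]
append L[0]+L[0] = 0+0 = 0 → [0, 8, 2, 2, 0]
pop(2) removes 2 → [0, 8, 2, 0]

[0, 8, 2, 0]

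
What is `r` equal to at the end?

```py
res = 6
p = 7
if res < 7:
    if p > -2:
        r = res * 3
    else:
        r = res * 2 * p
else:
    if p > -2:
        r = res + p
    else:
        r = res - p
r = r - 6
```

res=6, p=7
res < 7 is True; p > -2 is True
→ r = res * 3 = 18
r = 18-6 = 12

12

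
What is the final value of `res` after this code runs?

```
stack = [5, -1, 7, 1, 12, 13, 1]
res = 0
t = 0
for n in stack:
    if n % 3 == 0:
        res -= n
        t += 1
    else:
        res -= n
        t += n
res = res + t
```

-11

n=5: not %3==0, res = 0-5 = -5; t=5
n=-1: not %3==0, res = (-5)-(-1) = -4; t=4
n=7: not %3==0, res = (-4)-7 = -11; t=11
n=1: not %3==0, res = (-11)-1 = -12; t=12
n=12: %3==0, res = (-12)-12 = -24; t=13
n=13: not %3==0, res = (-24)-13 = -37; t=26
n=1: not %3==0, res = (-37)-1 = -38; t=27
res+t = (-38)+27 = -11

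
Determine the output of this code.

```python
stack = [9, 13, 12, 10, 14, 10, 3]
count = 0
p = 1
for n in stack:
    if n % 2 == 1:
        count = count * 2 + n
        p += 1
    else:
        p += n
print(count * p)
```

3250

n=9: odd, count = 0*2+9 = 9; p=2
n=13: odd, count = 9*2+13 = 31; p=3
n=12: not odd; p=15
n=10: not odd; p=25
n=14: not odd; p=39
n=10: not odd; p=49
n=3: odd, count = 31*2+3 = 65; p=50
count*p = 65*50 = 3250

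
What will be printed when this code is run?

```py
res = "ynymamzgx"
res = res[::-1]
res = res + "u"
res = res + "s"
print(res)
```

reverse → 'xgzmamyny'
+ 'u' → 'xgzmamynyu'
+ 's' → 'xgzmamynyus'

xgzmamynyus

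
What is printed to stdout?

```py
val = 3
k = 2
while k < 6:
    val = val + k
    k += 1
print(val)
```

k=2: val = 3+2 = 5
k=3: val = 5+3 = 8
k=4: val = 8+4 = 12
k=5: val = 12+5 = 17

17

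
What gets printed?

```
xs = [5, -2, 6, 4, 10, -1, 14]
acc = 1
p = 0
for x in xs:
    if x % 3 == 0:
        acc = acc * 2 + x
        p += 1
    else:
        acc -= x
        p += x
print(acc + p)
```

x=5: not %3==0, acc = 1-5 = -4; p=5
x=-2: not %3==0, acc = (-4)-(-2) = -2; p=3
x=6: %3==0, acc = (-2)*2+6 = 2; p=4
x=4: not %3==0, acc = 2-4 = -2; p=8
x=10: not %3==0, acc = (-2)-10 = -12; p=18
x=-1: not %3==0, acc = (-12)-(-1) = -11; p=17
x=14: not %3==0, acc = (-11)-14 = -25; p=31
acc+p = (-25)+31 = 6

6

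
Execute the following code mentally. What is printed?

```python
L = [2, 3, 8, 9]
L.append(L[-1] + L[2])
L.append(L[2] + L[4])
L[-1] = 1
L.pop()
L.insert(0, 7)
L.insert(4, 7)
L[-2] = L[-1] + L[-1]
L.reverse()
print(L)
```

[17, 34, 7, 8, 3, 2, 7]

append L[-1]+L[2] = 9+8 = 17 → [2, 3, 8, 9, 17]
append L[2]+L[4] = 8+17 = 25 → [2, 3, 8, 9, 17, 25]
L[-1] = 1 → [2, 3, 8, 9, 17, 1]
pop() removes 1 → [2, 3, 8, 9, 17]
insert 7 at 0 → [7, 2, 3, 8, 9, 17]
insert 7 at 4 → [7, 2, 3, 8, 7, 9, 17]
L[-2] = L[-1]+L[-1] = 17+17 = 34 → [7, 2, 3, 8, 7, 34, 17]
reverse → [17, 34, 7, 8, 3, 2, 7]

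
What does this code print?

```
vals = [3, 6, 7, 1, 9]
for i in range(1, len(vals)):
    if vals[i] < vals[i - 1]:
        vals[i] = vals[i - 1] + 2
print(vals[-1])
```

9

i=1: 6>=3, unchanged → [3, 6, 7, 1, 9]
i=2: 7>=6, unchanged → [3, 6, 7, 1, 9]
i=3: 1<7, vals[3] = 7+2 = 9 → [3, 6, 7, 9, 9]
i=4: 9>=9, unchanged → [3, 6, 7, 9, 9]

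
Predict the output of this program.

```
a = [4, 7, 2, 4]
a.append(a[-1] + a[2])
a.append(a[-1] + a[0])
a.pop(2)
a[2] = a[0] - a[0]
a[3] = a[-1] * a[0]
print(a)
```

[4, 7, 0, 40, 10]

append a[-1]+a[2] = 4+2 = 6 → [4, 7, 2, 4, 6]
append a[-1]+a[0] = 6+4 = 10 → [4, 7, 2, 4, 6, 10]
pop(2) removes 2 → [4, 7, 4, 6, 10]
a[2] = a[0]-a[0] = 4-4 = 0 → [4, 7, 0, 6, 10]
a[3] = a[-1]*a[0] = 10*4 = 40 → [4, 7, 0, 40, 10]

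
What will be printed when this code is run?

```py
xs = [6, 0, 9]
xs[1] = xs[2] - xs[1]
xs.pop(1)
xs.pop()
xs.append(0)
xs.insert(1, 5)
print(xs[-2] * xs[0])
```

xs[1] = xs[2]-xs[1] = 9-0 = 9 → [6, 9, 9]
pop(1) removes 9 → [6, 9]
pop() removes 9 → [6]
append 0 → [6, 0]
insert 5 at 1 → [6, 5, 0]
xs[-2]*xs[0] = 5*6 = 30

30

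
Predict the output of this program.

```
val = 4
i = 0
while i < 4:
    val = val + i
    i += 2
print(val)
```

i=0: val = 4+0 = 4
i=2: val = 4+2 = 6

6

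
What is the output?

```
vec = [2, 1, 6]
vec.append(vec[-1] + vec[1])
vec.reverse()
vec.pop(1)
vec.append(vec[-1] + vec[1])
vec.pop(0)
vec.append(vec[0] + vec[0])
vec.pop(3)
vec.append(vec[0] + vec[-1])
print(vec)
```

append vec[-1]+vec[1] = 6+1 = 7 → [2, 1, 6, 7]
reverse → [7, 6, 1, 2]
pop(1) removes 6 → [7, 1, 2]
append vec[-1]+vec[1] = 2+1 = 3 → [7, 1, 2, 3]
pop(0) removes 7 → [1, 2, 3]
append vec[0]+vec[0] = 1+1 = 2 → [1, 2, 3, 2]
pop(3) removes 2 → [1, 2, 3]
append vec[0]+vec[-1] = 1+3 = 4 → [1, 2, 3, 4]

[1, 2, 3, 4]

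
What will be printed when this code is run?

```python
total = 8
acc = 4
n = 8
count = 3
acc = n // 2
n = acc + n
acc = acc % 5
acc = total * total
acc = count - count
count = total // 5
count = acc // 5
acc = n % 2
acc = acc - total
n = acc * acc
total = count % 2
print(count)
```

acc = 8//2 = 4
n = 4+8 = 12
acc = 4%5 = 4
acc = 8*8 = 64
acc = 3-3 = 0
count = 8//5 = 1
count = 0//5 = 0
acc = 12%2 = 0
acc = 0-8 = -8
n = (-8)*(-8) = 64
total = 0%2 = 0

0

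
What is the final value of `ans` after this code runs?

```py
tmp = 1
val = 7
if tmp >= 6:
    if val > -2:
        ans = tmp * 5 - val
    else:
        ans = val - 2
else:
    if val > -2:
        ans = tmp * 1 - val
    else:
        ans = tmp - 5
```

-6

tmp=1, val=7
tmp >= 6 is False; val > -2 is True
→ ans = tmp * 1 - val = -6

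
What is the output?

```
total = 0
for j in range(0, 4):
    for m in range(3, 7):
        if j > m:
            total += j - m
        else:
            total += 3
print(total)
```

j=0,m=3: not 0>3, total = 0+3 = 3
j=0,m=4: not 0>4, total = 3+3 = 6
j=0,m=5: not 0>5, total = 6+3 = 9
j=0,m=6: not 0>6, total = 9+3 = 12
j=1,m=3: not 1>3, total = 12+3 = 15
j=1,m=4: not 1>4, total = 15+3 = 18
j=1,m=5: not 1>5, total = 18+3 = 21
j=1,m=6: not 1>6, total = 21+3 = 24
j=2,m=3: not 2>3, total = 24+3 = 27
j=2,m=4: not 2>4, total = 27+3 = 30
j=2,m=5: not 2>5, total = 30+3 = 33
j=2,m=6: not 2>6, total = 33+3 = 36
j=3,m=3: not 3>3, total = 36+3 = 39
j=3,m=4: not 3>4, total = 39+3 = 42
j=3,m=5: not 3>5, total = 42+3 = 45
j=3,m=6: not 3>6, total = 45+3 = 48

48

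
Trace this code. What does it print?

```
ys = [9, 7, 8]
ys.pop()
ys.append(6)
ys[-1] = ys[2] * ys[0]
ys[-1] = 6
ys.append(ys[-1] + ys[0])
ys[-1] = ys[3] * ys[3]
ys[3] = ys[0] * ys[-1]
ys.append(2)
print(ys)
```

pop() removes 8 → [9, 7]
append 6 → [9, 7, 6]
ys[-1] = ys[2]*ys[0] = 6*9 = 54 → [9, 7, 54]
ys[-1] = 6 → [9, 7, 6]
append ys[-1]+ys[0] = 6+9 = 15 → [9, 7, 6, 15]
ys[-1] = ys[3]*ys[3] = 15*15 = 225 → [9, 7, 6, 225]
ys[3] = ys[0]*ys[-1] = 9*225 = 2025 → [9, 7, 6, 2025]
append 2 → [9, 7, 6, 2025, 2]

[9, 7, 6, 2025, 2]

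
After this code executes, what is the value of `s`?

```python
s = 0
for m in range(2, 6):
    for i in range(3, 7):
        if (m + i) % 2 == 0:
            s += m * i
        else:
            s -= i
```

88

m=2,i=3: odd sum, s = 0-3 = -3
m=2,i=4: even sum, s = (-3)+8 = 5
m=2,i=5: odd sum, s = 5-5 = 0
m=2,i=6: even sum, s = 0+12 = 12
m=3,i=3: even sum, s = 12+9 = 21
m=3,i=4: odd sum, s = 21-4 = 17
m=3,i=5: even sum, s = 17+15 = 32
m=3,i=6: odd sum, s = 32-6 = 26
m=4,i=3: odd sum, s = 26-3 = 23
m=4,i=4: even sum, s = 23+16 = 39
m=4,i=5: odd sum, s = 39-5 = 34
m=4,i=6: even sum, s = 34+24 = 58
m=5,i=3: even sum, s = 58+15 = 73
m=5,i=4: odd sum, s = 73-4 = 69
m=5,i=5: even sum, s = 69+25 = 94
m=5,i=6: odd sum, s = 94-6 = 88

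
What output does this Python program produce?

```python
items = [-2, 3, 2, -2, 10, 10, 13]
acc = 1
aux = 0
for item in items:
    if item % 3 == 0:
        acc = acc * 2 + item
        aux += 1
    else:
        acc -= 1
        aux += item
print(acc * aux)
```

-64

item=-2: not %3==0, acc = 1-1 = 0; aux=-2
item=3: %3==0, acc = 0*2+3 = 3; aux=-1
item=2: not %3==0, acc = 3-1 = 2; aux=1
item=-2: not %3==0, acc = 2-1 = 1; aux=-1
item=10: not %3==0, acc = 1-1 = 0; aux=9
item=10: not %3==0, acc = 0-1 = -1; aux=19
item=13: not %3==0, acc = (-1)-1 = -2; aux=32
acc*aux = (-2)*32 = -64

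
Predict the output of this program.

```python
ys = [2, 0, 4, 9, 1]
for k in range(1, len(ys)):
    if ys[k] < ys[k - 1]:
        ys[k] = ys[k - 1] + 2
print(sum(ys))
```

k=1: 0<2, ys[1] = 2+2 = 4 → [2, 4, 4, 9, 1]
k=2: 4>=4, unchanged → [2, 4, 4, 9, 1]
k=3: 9>=4, unchanged → [2, 4, 4, 9, 1]
k=4: 1<9, ys[4] = 9+2 = 11 → [2, 4, 4, 9, 11]
sum = 30

30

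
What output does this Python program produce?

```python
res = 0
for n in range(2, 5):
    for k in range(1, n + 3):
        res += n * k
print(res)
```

n=2,k=1: res = 0+2 = 2
n=2,k=2: res = 2+4 = 6
n=2,k=3: res = 6+6 = 12
n=2,k=4: res = 12+8 = 20
n=3,k=1: res = 20+3 = 23
n=3,k=2: res = 23+6 = 29
n=3,k=3: res = 29+9 = 38
n=3,k=4: res = 38+12 = 50
n=3,k=5: res = 50+15 = 65
n=4,k=1: res = 65+4 = 69
n=4,k=2: res = 69+8 = 77
n=4,k=3: res = 77+12 = 89
n=4,k=4: res = 89+16 = 105
n=4,k=5: res = 105+20 = 125
n=4,k=6: res = 125+24 = 149

149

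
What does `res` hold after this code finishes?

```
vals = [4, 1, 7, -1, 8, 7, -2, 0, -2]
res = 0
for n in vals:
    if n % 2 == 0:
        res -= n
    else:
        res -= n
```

-22

n=4: even, res = 0-4 = -4
n=1: not even, res = (-4)-1 = -5
n=7: not even, res = (-5)-7 = -12
n=-1: not even, res = (-12)-(-1) = -11
n=8: even, res = (-11)-8 = -19
n=7: not even, res = (-19)-7 = -26
n=-2: even, res = (-26)-(-2) = -24
n=0: even, res = (-24)-0 = -24
n=-2: even, res = (-24)-(-2) = -22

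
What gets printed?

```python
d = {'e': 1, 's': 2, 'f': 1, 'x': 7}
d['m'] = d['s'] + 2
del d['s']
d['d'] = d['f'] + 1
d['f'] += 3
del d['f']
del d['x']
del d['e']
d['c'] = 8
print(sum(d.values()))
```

14

d['m'] = d['s']+2 = 4 → {'e': 1, 's': 2, 'f': 1, 'x': 7, 'm': 4}
del 's' → {'e': 1, 'f': 1, 'x': 7, 'm': 4}
d['d'] = d['f']+1 = 2 → {'e': 1, 'f': 1, 'x': 7, 'm': 4, 'd': 2}
d['f'] = 1+3 = 4 → {'e': 1, 'f': 4, 'x': 7, 'm': 4, 'd': 2}
del 'f' → {'e': 1, 'x': 7, 'm': 4, 'd': 2}
del 'x' → {'e': 1, 'm': 4, 'd': 2}
del 'e' → {'m': 4, 'd': 2}
d['c'] = 8 → {'m': 4, 'd': 2, 'c': 8}
sum of values = 14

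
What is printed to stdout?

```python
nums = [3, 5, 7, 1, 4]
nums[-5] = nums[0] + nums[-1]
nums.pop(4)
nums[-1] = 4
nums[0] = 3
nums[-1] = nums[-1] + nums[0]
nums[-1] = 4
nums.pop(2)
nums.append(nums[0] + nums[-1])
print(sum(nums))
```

nums[-5] = nums[0]+nums[-1] = 3+4 = 7 → [7, 5, 7, 1, 4]
pop(4) removes 4 → [7, 5, 7, 1]
nums[-1] = 4 → [7, 5, 7, 4]
nums[0] = 3 → [3, 5, 7, 4]
nums[-1] = nums[-1]+nums[0] = 4+3 = 7 → [3, 5, 7, 7]
nums[-1] = 4 → [3, 5, 7, 4]
pop(2) removes 7 → [3, 5, 4]
append nums[0]+nums[-1] = 3+4 = 7 → [3, 5, 4, 7]
sum = 19

19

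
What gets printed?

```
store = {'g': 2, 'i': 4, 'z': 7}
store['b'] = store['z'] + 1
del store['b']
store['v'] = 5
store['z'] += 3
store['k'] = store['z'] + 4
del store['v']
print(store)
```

store['b'] = store['z']+1 = 8 → {'g': 2, 'i': 4, 'z': 7, 'b': 8}
del 'b' → {'g': 2, 'i': 4, 'z': 7}
store['v'] = 5 → {'g': 2, 'i': 4, 'z': 7, 'v': 5}
store['z'] = 7+3 = 10 → {'g': 2, 'i': 4, 'z': 10, 'v': 5}
store['k'] = store['z']+4 = 14 → {'g': 2, 'i': 4, 'z': 10, 'v': 5, 'k': 14}
del 'v' → {'g': 2, 'i': 4, 'z': 10, 'k': 14}

{'g': 2, 'i': 4, 'z': 10, 'k': 14}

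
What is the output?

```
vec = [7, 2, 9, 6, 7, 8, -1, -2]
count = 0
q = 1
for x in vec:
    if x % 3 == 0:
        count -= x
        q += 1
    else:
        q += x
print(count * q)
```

-360

x=7: not %3==0; q=8
x=2: not %3==0; q=10
x=9: %3==0, count = 0-9 = -9; q=11
x=6: %3==0, count = (-9)-6 = -15; q=12
x=7: not %3==0; q=19
x=8: not %3==0; q=27
x=-1: not %3==0; q=26
x=-2: not %3==0; q=24
count*q = (-15)*24 = -360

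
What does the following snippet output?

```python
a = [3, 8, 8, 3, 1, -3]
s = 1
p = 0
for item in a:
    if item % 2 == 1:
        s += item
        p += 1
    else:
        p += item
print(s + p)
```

item=3: odd, s = 1+3 = 4; p=1
item=8: not odd; p=9
item=8: not odd; p=17
item=3: odd, s = 4+3 = 7; p=18
item=1: odd, s = 7+1 = 8; p=19
item=-3: odd, s = 8+(-3) = 5; p=20
s+p = 5+20 = 25

25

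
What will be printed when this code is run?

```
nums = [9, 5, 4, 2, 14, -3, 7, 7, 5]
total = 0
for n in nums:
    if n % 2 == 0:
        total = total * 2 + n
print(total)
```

n=9: not even
n=5: not even
n=4: even, total = 0*2+4 = 4
n=2: even, total = 4*2+2 = 10
n=14: even, total = 10*2+14 = 34
n=-3: not even
n=7: not even
n=7: not even
n=5: not even

34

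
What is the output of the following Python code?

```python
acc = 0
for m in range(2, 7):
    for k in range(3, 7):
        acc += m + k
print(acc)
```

m=2,k=3: acc = 0+5 = 5
m=2,k=4: acc = 5+6 = 11
m=2,k=5: acc = 11+7 = 18
m=2,k=6: acc = 18+8 = 26
m=3,k=3: acc = 26+6 = 32
m=3,k=4: acc = 32+7 = 39
m=3,k=5: acc = 39+8 = 47
m=3,k=6: acc = 47+9 = 56
m=4,k=3: acc = 56+7 = 63
m=4,k=4: acc = 63+8 = 71
m=4,k=5: acc = 71+9 = 80
m=4,k=6: acc = 80+10 = 90
m=5,k=3: acc = 90+8 = 98
m=5,k=4: acc = 98+9 = 107
m=5,k=5: acc = 107+10 = 117
m=5,k=6: acc = 117+11 = 128
m=6,k=3: acc = 128+9 = 137
m=6,k=4: acc = 137+10 = 147
m=6,k=5: acc = 147+11 = 158
m=6,k=6: acc = 158+12 = 170

170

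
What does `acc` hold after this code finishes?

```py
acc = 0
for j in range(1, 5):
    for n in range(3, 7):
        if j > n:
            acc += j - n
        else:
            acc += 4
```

61

j=1,n=3: not 1>3, acc = 0+4 = 4
j=1,n=4: not 1>4, acc = 4+4 = 8
j=1,n=5: not 1>5, acc = 8+4 = 12
j=1,n=6: not 1>6, acc = 12+4 = 16
j=2,n=3: not 2>3, acc = 16+4 = 20
j=2,n=4: not 2>4, acc = 20+4 = 24
j=2,n=5: not 2>5, acc = 24+4 = 28
j=2,n=6: not 2>6, acc = 28+4 = 32
j=3,n=3: not 3>3, acc = 32+4 = 36
j=3,n=4: not 3>4, acc = 36+4 = 40
j=3,n=5: not 3>5, acc = 40+4 = 44
j=3,n=6: not 3>6, acc = 44+4 = 48
j=4,n=3: 4>3, acc = 48+1 = 49
j=4,n=4: not 4>4, acc = 49+4 = 53
j=4,n=5: not 4>5, acc = 53+4 = 57
j=4,n=6: not 4>6, acc = 57+4 = 61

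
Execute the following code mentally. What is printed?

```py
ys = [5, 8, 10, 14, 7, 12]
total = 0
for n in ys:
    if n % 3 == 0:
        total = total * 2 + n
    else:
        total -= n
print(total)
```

n=5: not %3==0, total = 0-5 = -5
n=8: not %3==0, total = (-5)-8 = -13
n=10: not %3==0, total = (-13)-10 = -23
n=14: not %3==0, total = (-23)-14 = -37
n=7: not %3==0, total = (-37)-7 = -44
n=12: %3==0, total = (-44)*2+12 = -76

-76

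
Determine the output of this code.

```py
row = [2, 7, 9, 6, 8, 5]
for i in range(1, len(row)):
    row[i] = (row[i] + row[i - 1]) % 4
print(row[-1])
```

1

i=1: row[1] = (7+2)%4 = 1 → [2, 1, 9, 6, 8, 5]
i=2: row[2] = (9+1)%4 = 2 → [2, 1, 2, 6, 8, 5]
i=3: row[3] = (6+2)%4 = 0 → [2, 1, 2, 0, 8, 5]
i=4: row[4] = (8+0)%4 = 0 → [2, 1, 2, 0, 0, 5]
i=5: row[5] = (5+0)%4 = 1 → [2, 1, 2, 0, 0, 1]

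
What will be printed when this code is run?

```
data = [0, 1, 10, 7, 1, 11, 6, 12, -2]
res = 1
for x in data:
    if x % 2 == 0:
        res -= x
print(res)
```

x=0: even, res = 1-0 = 1
x=1: not even
x=10: even, res = 1-10 = -9
x=7: not even
x=1: not even
x=11: not even
x=6: even, res = (-9)-6 = -15
x=12: even, res = (-15)-12 = -27
x=-2: even, res = (-27)-(-2) = -25

-25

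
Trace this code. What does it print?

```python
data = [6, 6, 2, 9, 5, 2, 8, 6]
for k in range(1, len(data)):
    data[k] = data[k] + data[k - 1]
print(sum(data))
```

195

k=1: data[1] = 6+6 = 12 → [6, 12, 2, 9, 5, 2, 8, 6]
k=2: data[2] = 2+12 = 14 → [6, 12, 14, 9, 5, 2, 8, 6]
k=3: data[3] = 9+14 = 23 → [6, 12, 14, 23, 5, 2, 8, 6]
k=4: data[4] = 5+23 = 28 → [6, 12, 14, 23, 28, 2, 8, 6]
k=5: data[5] = 2+28 = 30 → [6, 12, 14, 23, 28, 30, 8, 6]
k=6: data[6] = 8+30 = 38 → [6, 12, 14, 23, 28, 30, 38, 6]
k=7: data[7] = 6+38 = 44 → [6, 12, 14, 23, 28, 30, 38, 44]
sum = 195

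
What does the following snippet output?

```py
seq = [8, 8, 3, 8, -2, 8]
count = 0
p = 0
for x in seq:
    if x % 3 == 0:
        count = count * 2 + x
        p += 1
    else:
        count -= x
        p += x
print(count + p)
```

-12

x=8: not %3==0, count = 0-8 = -8; p=8
x=8: not %3==0, count = (-8)-8 = -16; p=16
x=3: %3==0, count = (-16)*2+3 = -29; p=17
x=8: not %3==0, count = (-29)-8 = -37; p=25
x=-2: not %3==0, count = (-37)-(-2) = -35; p=23
x=8: not %3==0, count = (-35)-8 = -43; p=31
count+p = (-43)+31 = -12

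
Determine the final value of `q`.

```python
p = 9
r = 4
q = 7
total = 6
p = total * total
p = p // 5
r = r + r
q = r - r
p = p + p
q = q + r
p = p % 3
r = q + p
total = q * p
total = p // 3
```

p = 6*6 = 36
p = 36//5 = 7
r = 4+4 = 8
q = 8-8 = 0
p = 7+7 = 14
q = 0+8 = 8
p = 14%3 = 2
r = 8+2 = 10
total = 8*2 = 16
total = 2//3 = 0

8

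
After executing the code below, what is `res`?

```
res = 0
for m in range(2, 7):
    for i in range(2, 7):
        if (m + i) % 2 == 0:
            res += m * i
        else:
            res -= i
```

160

m=2,i=2: even sum, res = 0+4 = 4
m=2,i=3: odd sum, res = 4-3 = 1
m=2,i=4: even sum, res = 1+8 = 9
m=2,i=5: odd sum, res = 9-5 = 4
m=2,i=6: even sum, res = 4+12 = 16
m=3,i=2: odd sum, res = 16-2 = 14
m=3,i=3: even sum, res = 14+9 = 23
m=3,i=4: odd sum, res = 23-4 = 19
m=3,i=5: even sum, res = 19+15 = 34
m=3,i=6: odd sum, res = 34-6 = 28
m=4,i=2: even sum, res = 28+8 = 36
m=4,i=3: odd sum, res = 36-3 = 33
m=4,i=4: even sum, res = 33+16 = 49
m=4,i=5: odd sum, res = 49-5 = 44
m=4,i=6: even sum, res = 44+24 = 68
m=5,i=2: odd sum, res = 68-2 = 66
m=5,i=3: even sum, res = 66+15 = 81
m=5,i=4: odd sum, res = 81-4 = 77
m=5,i=5: even sum, res = 77+25 = 102
m=5,i=6: odd sum, res = 102-6 = 96
m=6,i=2: even sum, res = 96+12 = 108
m=6,i=3: odd sum, res = 108-3 = 105
m=6,i=4: even sum, res = 105+24 = 129
m=6,i=5: odd sum, res = 129-5 = 124
m=6,i=6: even sum, res = 124+36 = 160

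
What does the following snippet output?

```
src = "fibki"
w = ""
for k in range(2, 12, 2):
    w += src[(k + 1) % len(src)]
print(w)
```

k=2: add src[3]='k' → 'k'
k=4: add src[0]='f' → 'kf'
k=6: add src[2]='b' → 'kfb'
k=8: add src[4]='i' → 'kfbi'
k=10: add src[1]='i' → 'kfbii'

kfbii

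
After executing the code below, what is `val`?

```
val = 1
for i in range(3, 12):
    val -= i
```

-62

i=3: val = 1-3 = -2
i=4: val = (-2)-4 = -6
i=5: val = (-6)-5 = -11
i=6: val = (-11)-6 = -17
i=7: val = (-17)-7 = -24
i=8: val = (-24)-8 = -32
i=9: val = (-32)-9 = -41
i=10: val = (-41)-10 = -51
i=11: val = (-51)-11 = -62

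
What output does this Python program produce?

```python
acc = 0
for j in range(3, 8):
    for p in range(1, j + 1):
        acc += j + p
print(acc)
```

j=3,p=1: acc = 0+4 = 4
j=3,p=2: acc = 4+5 = 9
j=3,p=3: acc = 9+6 = 15
j=4,p=1: acc = 15+5 = 20
j=4,p=2: acc = 20+6 = 26
j=4,p=3: acc = 26+7 = 33
j=4,p=4: acc = 33+8 = 41
j=5,p=1: acc = 41+6 = 47
j=5,p=2: acc = 47+7 = 54
j=5,p=3: acc = 54+8 = 62
j=5,p=4: acc = 62+9 = 71
j=5,p=5: acc = 71+10 = 81
j=6,p=1: acc = 81+7 = 88
j=6,p=2: acc = 88+8 = 96
j=6,p=3: acc = 96+9 = 105
j=6,p=4: acc = 105+10 = 115
j=6,p=5: acc = 115+11 = 126
j=6,p=6: acc = 126+12 = 138
j=7,p=1: acc = 138+8 = 146
j=7,p=2: acc = 146+9 = 155
j=7,p=3: acc = 155+10 = 165
j=7,p=4: acc = 165+11 = 176
j=7,p=5: acc = 176+12 = 188
j=7,p=6: acc = 188+13 = 201
j=7,p=7: acc = 201+14 = 215

215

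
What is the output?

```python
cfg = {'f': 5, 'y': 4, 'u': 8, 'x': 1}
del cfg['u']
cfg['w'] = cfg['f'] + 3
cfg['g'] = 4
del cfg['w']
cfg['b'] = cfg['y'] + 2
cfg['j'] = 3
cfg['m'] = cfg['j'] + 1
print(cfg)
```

{'f': 5, 'y': 4, 'x': 1, 'g': 4, 'b': 6, 'j': 3, 'm': 4}

del 'u' → {'f': 5, 'y': 4, 'x': 1}
cfg['w'] = cfg['f']+3 = 8 → {'f': 5, 'y': 4, 'x': 1, 'w': 8}
cfg['g'] = 4 → {'f': 5, 'y': 4, 'x': 1, 'w': 8, 'g': 4}
del 'w' → {'f': 5, 'y': 4, 'x': 1, 'g': 4}
cfg['b'] = cfg['y']+2 = 6 → {'f': 5, 'y': 4, 'x': 1, 'g': 4, 'b': 6}
cfg['j'] = 3 → {'f': 5, 'y': 4, 'x': 1, 'g': 4, 'b': 6, 'j': 3}
cfg['m'] = cfg['j']+1 = 4 → {'f': 5, 'y': 4, 'x': 1, 'g': 4, 'b': 6, 'j': 3, 'm': 4}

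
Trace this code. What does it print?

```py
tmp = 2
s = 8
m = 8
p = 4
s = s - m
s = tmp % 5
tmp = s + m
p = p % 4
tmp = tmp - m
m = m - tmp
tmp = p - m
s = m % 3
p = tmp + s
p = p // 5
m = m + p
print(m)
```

s = 8-8 = 0
s = 2%5 = 2
tmp = 2+8 = 10
p = 4%4 = 0
tmp = 10-8 = 2
m = 8-2 = 6
tmp = 0-6 = -6
s = 6%3 = 0
p = (-6)+0 = -6
p = (-6)//5 = -2
m = 6+(-2) = 4

4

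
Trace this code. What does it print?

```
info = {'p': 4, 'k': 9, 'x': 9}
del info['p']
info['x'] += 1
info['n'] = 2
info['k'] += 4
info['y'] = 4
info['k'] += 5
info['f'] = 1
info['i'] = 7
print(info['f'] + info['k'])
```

del 'p' → {'k': 9, 'x': 9}
info['x'] = 9+1 = 10 → {'k': 9, 'x': 10}
info['n'] = 2 → {'k': 9, 'x': 10, 'n': 2}
info['k'] = 9+4 = 13 → {'k': 13, 'x': 10, 'n': 2}
info['y'] = 4 → {'k': 13, 'x': 10, 'n': 2, 'y': 4}
info['k'] = 13+5 = 18 → {'k': 18, 'x': 10, 'n': 2, 'y': 4}
info['f'] = 1 → {'k': 18, 'x': 10, 'n': 2, 'y': 4, 'f': 1}
info['i'] = 7 → {'k': 18, 'x': 10, 'n': 2, 'y': 4, 'f': 1, 'i': 7}
info['f']+info['k'] = 1+18 = 19

19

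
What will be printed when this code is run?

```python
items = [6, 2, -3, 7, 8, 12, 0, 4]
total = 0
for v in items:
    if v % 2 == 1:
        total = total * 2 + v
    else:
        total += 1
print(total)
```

v=6: not odd, total = 0+1 = 1
v=2: not odd, total = 1+1 = 2
v=-3: odd, total = 2*2+(-3) = 1
v=7: odd, total = 1*2+7 = 9
v=8: not odd, total = 9+1 = 10
v=12: not odd, total = 10+1 = 11
v=0: not odd, total = 11+1 = 12
v=4: not odd, total = 12+1 = 13

13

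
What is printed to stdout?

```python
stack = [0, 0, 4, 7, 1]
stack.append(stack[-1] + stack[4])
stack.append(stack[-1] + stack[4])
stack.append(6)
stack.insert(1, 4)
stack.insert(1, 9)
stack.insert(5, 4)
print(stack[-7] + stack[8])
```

6

append stack[-1]+stack[4] = 1+1 = 2 → [0, 0, 4, 7, 1, 2]
append stack[-1]+stack[4] = 2+1 = 3 → [0, 0, 4, 7, 1, 2, 3]
append 6 → [0, 0, 4, 7, 1, 2, 3, 6]
insert 4 at 1 → [0, 4, 0, 4, 7, 1, 2, 3, 6]
insert 9 at 1 → [0, 9, 4, 0, 4, 7, 1, 2, 3, 6]
insert 4 at 5 → [0, 9, 4, 0, 4, 4, 7, 1, 2, 3, 6]
stack[-7]+stack[8] = 4+2 = 6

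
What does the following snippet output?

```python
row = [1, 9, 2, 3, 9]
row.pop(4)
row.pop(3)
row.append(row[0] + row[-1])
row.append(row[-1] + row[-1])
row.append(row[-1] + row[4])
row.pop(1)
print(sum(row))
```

24

pop(4) removes 9 → [1, 9, 2, 3]
pop(3) removes 3 → [1, 9, 2]
append row[0]+row[-1] = 1+2 = 3 → [1, 9, 2, 3]
append row[-1]+row[-1] = 3+3 = 6 → [1, 9, 2, 3, 6]
append row[-1]+row[4] = 6+6 = 12 → [1, 9, 2, 3, 6, 12]
pop(1) removes 9 → [1, 2, 3, 6, 12]
sum = 24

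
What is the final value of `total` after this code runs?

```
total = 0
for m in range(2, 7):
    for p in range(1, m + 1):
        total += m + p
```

145

m=2,p=1: total = 0+3 = 3
m=2,p=2: total = 3+4 = 7
m=3,p=1: total = 7+4 = 11
m=3,p=2: total = 11+5 = 16
m=3,p=3: total = 16+6 = 22
m=4,p=1: total = 22+5 = 27
m=4,p=2: total = 27+6 = 33
m=4,p=3: total = 33+7 = 40
m=4,p=4: total = 40+8 = 48
m=5,p=1: total = 48+6 = 54
m=5,p=2: total = 54+7 = 61
m=5,p=3: total = 61+8 = 69
m=5,p=4: total = 69+9 = 78
m=5,p=5: total = 78+10 = 88
m=6,p=1: total = 88+7 = 95
m=6,p=2: total = 95+8 = 103
m=6,p=3: total = 103+9 = 112
m=6,p=4: total = 112+10 = 122
m=6,p=5: total = 122+11 = 133
m=6,p=6: total = 133+12 = 145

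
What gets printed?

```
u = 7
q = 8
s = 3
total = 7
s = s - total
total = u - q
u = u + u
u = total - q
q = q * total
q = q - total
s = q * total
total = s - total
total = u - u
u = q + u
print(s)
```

s = 3-7 = -4
total = 7-8 = -1
u = 7+7 = 14
u = (-1)-8 = -9
q = 8*(-1) = -8
q = (-8)-(-1) = -7
s = (-7)*(-1) = 7
total = 7-(-1) = 8
total = (-9)-(-9) = 0
u = (-7)+(-9) = -16

7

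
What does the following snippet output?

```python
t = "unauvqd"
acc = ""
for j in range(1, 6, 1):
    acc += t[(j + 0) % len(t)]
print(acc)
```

nauvq

j=1: add t[1]='n' → 'n'
j=2: add t[2]='a' → 'na'
j=3: add t[3]='u' → 'nau'
j=4: add t[4]='v' → 'nauv'
j=5: add t[5]='q' → 'nauvq'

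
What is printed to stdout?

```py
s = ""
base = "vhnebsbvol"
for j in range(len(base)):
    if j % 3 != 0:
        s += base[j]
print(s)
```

j=0: skip
j=1: add 'h' → 'h'
j=2: add 'n' → 'hn'
j=3: skip
j=4: add 'b' → 'hnb'
j=5: add 's' → 'hnbs'
j=6: skip
j=7: add 'v' → 'hnbsv'
j=8: add 'o' → 'hnbsvo'
j=9: skip

hnbsvo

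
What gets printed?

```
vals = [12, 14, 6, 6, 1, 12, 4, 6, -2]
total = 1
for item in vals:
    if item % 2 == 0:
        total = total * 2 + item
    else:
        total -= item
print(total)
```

item=12: even, total = 1*2+12 = 14
item=14: even, total = 14*2+14 = 42
item=6: even, total = 42*2+6 = 90
item=6: even, total = 90*2+6 = 186
item=1: not even, total = 186-1 = 185
item=12: even, total = 185*2+12 = 382
item=4: even, total = 382*2+4 = 768
item=6: even, total = 768*2+6 = 1542
item=-2: even, total = 1542*2+(-2) = 3082

3082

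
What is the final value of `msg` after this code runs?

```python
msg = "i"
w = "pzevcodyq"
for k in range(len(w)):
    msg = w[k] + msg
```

k=0: prepend 'p' → 'pi'
k=1: prepend 'z' → 'zpi'
k=2: prepend 'e' → 'ezpi'
k=3: prepend 'v' → 'vezpi'
k=4: prepend 'c' → 'cvezpi'
k=5: prepend 'o' → 'ocvezpi'
k=6: prepend 'd' → 'docvezpi'
k=7: prepend 'y' → 'ydocvezpi'
k=8: prepend 'q' → 'qydocvezpi'

'qydocvezpi'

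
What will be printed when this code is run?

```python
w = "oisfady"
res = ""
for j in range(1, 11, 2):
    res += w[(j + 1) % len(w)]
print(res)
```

j=1: add w[2]='s' → 's'
j=3: add w[4]='a' → 'sa'
j=5: add w[6]='y' → 'say'
j=7: add w[1]='i' → 'sayi'
j=9: add w[3]='f' → 'sayif'

sayif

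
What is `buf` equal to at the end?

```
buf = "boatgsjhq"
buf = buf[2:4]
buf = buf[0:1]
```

slice [2:4] → 'at'
slice [0:1] → 'a'

'a'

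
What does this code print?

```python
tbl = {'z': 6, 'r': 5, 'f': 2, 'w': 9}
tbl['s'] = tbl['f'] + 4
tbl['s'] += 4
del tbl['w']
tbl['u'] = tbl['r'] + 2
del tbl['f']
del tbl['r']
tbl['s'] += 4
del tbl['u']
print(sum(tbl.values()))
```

tbl['s'] = tbl['f']+4 = 6 → {'z': 6, 'r': 5, 'f': 2, 'w': 9, 's': 6}
tbl['s'] = 6+4 = 10 → {'z': 6, 'r': 5, 'f': 2, 'w': 9, 's': 10}
del 'w' → {'z': 6, 'r': 5, 'f': 2, 's': 10}
tbl['u'] = tbl['r']+2 = 7 → {'z': 6, 'r': 5, 'f': 2, 's': 10, 'u': 7}
del 'f' → {'z': 6, 'r': 5, 's': 10, 'u': 7}
del 'r' → {'z': 6, 's': 10, 'u': 7}
tbl['s'] = 10+4 = 14 → {'z': 6, 's': 14, 'u': 7}
del 'u' → {'z': 6, 's': 14}
sum of values = 20

20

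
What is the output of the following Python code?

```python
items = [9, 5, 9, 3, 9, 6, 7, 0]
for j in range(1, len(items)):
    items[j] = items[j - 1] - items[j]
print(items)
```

j=1: items[1] = 9-5 = 4 → [9, 4, 9, 3, 9, 6, 7, 0]
j=2: items[2] = 4-9 = -5 → [9, 4, -5, 3, 9, 6, 7, 0]
j=3: items[3] = (-5)-3 = -8 → [9, 4, -5, -8, 9, 6, 7, 0]
j=4: items[4] = (-8)-9 = -17 → [9, 4, -5, -8, -17, 6, 7, 0]
j=5: items[5] = (-17)-6 = -23 → [9, 4, -5, -8, -17, -23, 7, 0]
j=6: items[6] = (-23)-7 = -30 → [9, 4, -5, -8, -17, -23, -30, 0]
j=7: items[7] = (-30)-0 = -30 → [9, 4, -5, -8, -17, -23, -30, -30]

[9, 4, -5, -8, -17, -23, -30, -30]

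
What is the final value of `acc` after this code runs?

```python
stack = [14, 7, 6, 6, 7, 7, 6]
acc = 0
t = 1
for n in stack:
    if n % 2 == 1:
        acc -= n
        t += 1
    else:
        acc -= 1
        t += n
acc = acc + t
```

11

n=14: not odd, acc = 0-1 = -1; t=15
n=7: odd, acc = (-1)-7 = -8; t=16
n=6: not odd, acc = (-8)-1 = -9; t=22
n=6: not odd, acc = (-9)-1 = -10; t=28
n=7: odd, acc = (-10)-7 = -17; t=29
n=7: odd, acc = (-17)-7 = -24; t=30
n=6: not odd, acc = (-24)-1 = -25; t=36
acc+t = (-25)+36 = 11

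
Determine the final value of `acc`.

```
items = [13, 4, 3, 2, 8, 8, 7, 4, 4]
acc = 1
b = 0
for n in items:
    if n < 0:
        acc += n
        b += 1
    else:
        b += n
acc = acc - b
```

n=13: not <0; b=13
n=4: not <0; b=17
n=3: not <0; b=20
n=2: not <0; b=22
n=8: not <0; b=30
n=8: not <0; b=38
n=7: not <0; b=45
n=4: not <0; b=49
n=4: not <0; b=53
acc-b = 1-53 = -52

-52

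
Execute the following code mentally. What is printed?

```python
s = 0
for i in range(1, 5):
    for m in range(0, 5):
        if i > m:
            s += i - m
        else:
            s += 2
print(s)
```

i=1,m=0: 1>0, s = 0+1 = 1
i=1,m=1: not 1>1, s = 1+2 = 3
i=1,m=2: not 1>2, s = 3+2 = 5
i=1,m=3: not 1>3, s = 5+2 = 7
i=1,m=4: not 1>4, s = 7+2 = 9
i=2,m=0: 2>0, s = 9+2 = 11
i=2,m=1: 2>1, s = 11+1 = 12
i=2,m=2: not 2>2, s = 12+2 = 14
i=2,m=3: not 2>3, s = 14+2 = 16
i=2,m=4: not 2>4, s = 16+2 = 18
i=3,m=0: 3>0, s = 18+3 = 21
i=3,m=1: 3>1, s = 21+2 = 23
i=3,m=2: 3>2, s = 23+1 = 24
i=3,m=3: not 3>3, s = 24+2 = 26
i=3,m=4: not 3>4, s = 26+2 = 28
i=4,m=0: 4>0, s = 28+4 = 32
i=4,m=1: 4>1, s = 32+3 = 35
i=4,m=2: 4>2, s = 35+2 = 37
i=4,m=3: 4>3, s = 37+1 = 38
i=4,m=4: not 4>4, s = 38+2 = 40

40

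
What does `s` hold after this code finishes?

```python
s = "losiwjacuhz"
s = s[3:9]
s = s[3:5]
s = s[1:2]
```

'c'

slice [3:9] → 'iwjacu'
slice [3:5] → 'ac'
slice [1:2] → 'c'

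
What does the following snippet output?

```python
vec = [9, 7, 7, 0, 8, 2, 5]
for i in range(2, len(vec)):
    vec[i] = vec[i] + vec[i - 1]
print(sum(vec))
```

119

i=2: vec[2] = 7+7 = 14 → [9, 7, 14, 0, 8, 2, 5]
i=3: vec[3] = 0+14 = 14 → [9, 7, 14, 14, 8, 2, 5]
i=4: vec[4] = 8+14 = 22 → [9, 7, 14, 14, 22, 2, 5]
i=5: vec[5] = 2+22 = 24 → [9, 7, 14, 14, 22, 24, 5]
i=6: vec[6] = 5+24 = 29 → [9, 7, 14, 14, 22, 24, 29]
sum = 119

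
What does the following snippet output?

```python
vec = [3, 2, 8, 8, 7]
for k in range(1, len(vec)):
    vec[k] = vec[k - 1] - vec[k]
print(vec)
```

k=1: vec[1] = 3-2 = 1 → [3, 1, 8, 8, 7]
k=2: vec[2] = 1-8 = -7 → [3, 1, -7, 8, 7]
k=3: vec[3] = (-7)-8 = -15 → [3, 1, -7, -15, 7]
k=4: vec[4] = (-15)-7 = -22 → [3, 1, -7, -15, -22]

[3, 1, -7, -15, -22]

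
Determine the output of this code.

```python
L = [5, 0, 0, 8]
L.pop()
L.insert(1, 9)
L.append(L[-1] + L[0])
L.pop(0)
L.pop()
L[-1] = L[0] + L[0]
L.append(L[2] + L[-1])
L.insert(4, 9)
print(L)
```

pop() removes 8 → [5, 0, 0]
insert 9 at 1 → [5, 9, 0, 0]
append L[-1]+L[0] = 0+5 = 5 → [5, 9, 0, 0, 5]
pop(0) removes 5 → [9, 0, 0, 5]
pop() removes 5 → [9, 0, 0]
L[-1] = L[0]+L[0] = 9+9 = 18 → [9, 0, 18]
append L[2]+L[-1] = 18+18 = 36 → [9, 0, 18, 36]
insert 9 at 4 → [9, 0, 18, 36, 9]

[9, 0, 18, 36, 9]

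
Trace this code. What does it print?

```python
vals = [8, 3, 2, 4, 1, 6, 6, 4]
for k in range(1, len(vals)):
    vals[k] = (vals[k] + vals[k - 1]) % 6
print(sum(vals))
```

k=1: vals[1] = (3+8)%6 = 5 → [8, 5, 2, 4, 1, 6, 6, 4]
k=2: vals[2] = (2+5)%6 = 1 → [8, 5, 1, 4, 1, 6, 6, 4]
k=3: vals[3] = (4+1)%6 = 5 → [8, 5, 1, 5, 1, 6, 6, 4]
k=4: vals[4] = (1+5)%6 = 0 → [8, 5, 1, 5, 0, 6, 6, 4]
k=5: vals[5] = (6+0)%6 = 0 → [8, 5, 1, 5, 0, 0, 6, 4]
k=6: vals[6] = (6+0)%6 = 0 → [8, 5, 1, 5, 0, 0, 0, 4]
k=7: vals[7] = (4+0)%6 = 4 → [8, 5, 1, 5, 0, 0, 0, 4]
sum = 23

23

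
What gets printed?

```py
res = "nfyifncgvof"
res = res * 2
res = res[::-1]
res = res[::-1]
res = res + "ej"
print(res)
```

repeat ×2 → 'nfyifncgvofnfyifncgvof'
reverse → 'fovgcnfiyfnfovgcnfiyfn'
reverse → 'nfyifncgvofnfyifncgvof'
+ 'ej' → 'nfyifncgvofnfyifncgvofej'

nfyifncgvofnfyifncgvofej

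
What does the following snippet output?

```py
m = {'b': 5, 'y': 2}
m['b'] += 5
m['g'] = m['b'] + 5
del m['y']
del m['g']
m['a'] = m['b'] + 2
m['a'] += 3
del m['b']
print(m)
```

m['b'] = 5+5 = 10 → {'b': 10, 'y': 2}
m['g'] = m['b']+5 = 15 → {'b': 10, 'y': 2, 'g': 15}
del 'y' → {'b': 10, 'g': 15}
del 'g' → {'b': 10}
m['a'] = m['b']+2 = 12 → {'b': 10, 'a': 12}
m['a'] = 12+3 = 15 → {'b': 10, 'a': 15}
del 'b' → {'a': 15}

{'a': 15}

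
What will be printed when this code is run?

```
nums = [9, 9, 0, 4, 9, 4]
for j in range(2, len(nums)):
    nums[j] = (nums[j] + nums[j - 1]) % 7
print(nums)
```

j=2: nums[2] = (0+9)%7 = 2 → [9, 9, 2, 4, 9, 4]
j=3: nums[3] = (4+2)%7 = 6 → [9, 9, 2, 6, 9, 4]
j=4: nums[4] = (9+6)%7 = 1 → [9, 9, 2, 6, 1, 4]
j=5: nums[5] = (4+1)%7 = 5 → [9, 9, 2, 6, 1, 5]

[9, 9, 2, 6, 1, 5]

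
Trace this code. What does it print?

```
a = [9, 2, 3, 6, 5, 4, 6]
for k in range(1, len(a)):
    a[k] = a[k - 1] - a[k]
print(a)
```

k=1: a[1] = 9-2 = 7 → [9, 7, 3, 6, 5, 4, 6]
k=2: a[2] = 7-3 = 4 → [9, 7, 4, 6, 5, 4, 6]
k=3: a[3] = 4-6 = -2 → [9, 7, 4, -2, 5, 4, 6]
k=4: a[4] = (-2)-5 = -7 → [9, 7, 4, -2, -7, 4, 6]
k=5: a[5] = (-7)-4 = -11 → [9, 7, 4, -2, -7, -11, 6]
k=6: a[6] = (-11)-6 = -17 → [9, 7, 4, -2, -7, -11, -17]

[9, 7, 4, -2, -7, -11, -17]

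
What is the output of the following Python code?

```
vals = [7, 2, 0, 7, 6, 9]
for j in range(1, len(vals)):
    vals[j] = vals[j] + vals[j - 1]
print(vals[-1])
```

31

j=1: vals[1] = 2+7 = 9 → [7, 9, 0, 7, 6, 9]
j=2: vals[2] = 0+9 = 9 → [7, 9, 9, 7, 6, 9]
j=3: vals[3] = 7+9 = 16 → [7, 9, 9, 16, 6, 9]
j=4: vals[4] = 6+16 = 22 → [7, 9, 9, 16, 22, 9]
j=5: vals[5] = 9+22 = 31 → [7, 9, 9, 16, 22, 31]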